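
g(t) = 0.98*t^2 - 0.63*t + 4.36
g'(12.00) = 22.89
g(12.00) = 137.92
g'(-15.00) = -30.03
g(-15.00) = 234.31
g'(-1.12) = -2.83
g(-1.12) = 6.29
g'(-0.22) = -1.06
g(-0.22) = 4.55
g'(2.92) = 5.09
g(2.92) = 10.88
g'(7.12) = 13.33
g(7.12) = 49.55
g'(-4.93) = -10.29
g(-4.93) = 31.28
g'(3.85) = 6.92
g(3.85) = 16.46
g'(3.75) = 6.72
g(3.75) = 15.78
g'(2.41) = 4.09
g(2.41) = 8.53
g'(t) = 1.96*t - 0.63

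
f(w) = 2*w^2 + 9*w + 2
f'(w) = 4*w + 9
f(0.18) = 3.68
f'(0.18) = 9.72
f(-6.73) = 32.02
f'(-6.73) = -17.92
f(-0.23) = 0.04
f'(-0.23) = 8.08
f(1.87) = 25.82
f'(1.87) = 16.48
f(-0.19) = 0.36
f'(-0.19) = 8.24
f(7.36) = 176.58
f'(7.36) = 38.44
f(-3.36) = -5.66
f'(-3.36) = -4.44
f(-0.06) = 1.47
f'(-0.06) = 8.76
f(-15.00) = 317.00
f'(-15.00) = -51.00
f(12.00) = 398.00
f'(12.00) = 57.00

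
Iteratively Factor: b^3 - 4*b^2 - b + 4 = (b + 1)*(b^2 - 5*b + 4) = (b - 4)*(b + 1)*(b - 1)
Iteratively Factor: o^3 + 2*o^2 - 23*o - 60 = (o + 3)*(o^2 - o - 20) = (o + 3)*(o + 4)*(o - 5)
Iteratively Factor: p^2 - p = (p)*(p - 1)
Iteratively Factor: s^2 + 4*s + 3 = (s + 3)*(s + 1)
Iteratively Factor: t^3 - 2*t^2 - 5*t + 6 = (t - 3)*(t^2 + t - 2) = (t - 3)*(t + 2)*(t - 1)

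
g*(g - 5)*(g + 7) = g^3 + 2*g^2 - 35*g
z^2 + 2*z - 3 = (z - 1)*(z + 3)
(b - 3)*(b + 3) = b^2 - 9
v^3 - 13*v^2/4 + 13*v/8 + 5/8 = (v - 5/2)*(v - 1)*(v + 1/4)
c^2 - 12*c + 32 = (c - 8)*(c - 4)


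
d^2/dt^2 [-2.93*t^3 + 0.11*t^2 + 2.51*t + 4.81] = 0.22 - 17.58*t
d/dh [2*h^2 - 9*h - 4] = 4*h - 9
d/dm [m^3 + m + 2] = 3*m^2 + 1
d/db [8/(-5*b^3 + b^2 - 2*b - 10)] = 8*(15*b^2 - 2*b + 2)/(5*b^3 - b^2 + 2*b + 10)^2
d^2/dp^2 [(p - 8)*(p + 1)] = 2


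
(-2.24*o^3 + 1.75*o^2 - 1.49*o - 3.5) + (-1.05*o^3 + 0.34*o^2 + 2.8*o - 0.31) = -3.29*o^3 + 2.09*o^2 + 1.31*o - 3.81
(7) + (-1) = 6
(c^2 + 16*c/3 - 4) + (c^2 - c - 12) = 2*c^2 + 13*c/3 - 16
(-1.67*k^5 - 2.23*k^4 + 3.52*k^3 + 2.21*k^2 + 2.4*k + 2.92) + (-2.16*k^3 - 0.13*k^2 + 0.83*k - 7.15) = -1.67*k^5 - 2.23*k^4 + 1.36*k^3 + 2.08*k^2 + 3.23*k - 4.23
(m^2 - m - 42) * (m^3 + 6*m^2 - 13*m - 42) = m^5 + 5*m^4 - 61*m^3 - 281*m^2 + 588*m + 1764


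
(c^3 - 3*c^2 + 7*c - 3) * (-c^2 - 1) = -c^5 + 3*c^4 - 8*c^3 + 6*c^2 - 7*c + 3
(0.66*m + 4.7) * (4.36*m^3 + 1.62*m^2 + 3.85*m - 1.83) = 2.8776*m^4 + 21.5612*m^3 + 10.155*m^2 + 16.8872*m - 8.601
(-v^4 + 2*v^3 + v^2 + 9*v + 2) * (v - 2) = -v^5 + 4*v^4 - 3*v^3 + 7*v^2 - 16*v - 4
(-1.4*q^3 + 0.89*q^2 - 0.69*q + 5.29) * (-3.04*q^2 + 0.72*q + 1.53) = 4.256*q^5 - 3.7136*q^4 + 0.5964*q^3 - 15.2167*q^2 + 2.7531*q + 8.0937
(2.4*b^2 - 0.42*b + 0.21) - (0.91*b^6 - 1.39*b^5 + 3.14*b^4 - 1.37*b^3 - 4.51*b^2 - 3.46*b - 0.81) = -0.91*b^6 + 1.39*b^5 - 3.14*b^4 + 1.37*b^3 + 6.91*b^2 + 3.04*b + 1.02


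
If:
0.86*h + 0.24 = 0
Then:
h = -0.28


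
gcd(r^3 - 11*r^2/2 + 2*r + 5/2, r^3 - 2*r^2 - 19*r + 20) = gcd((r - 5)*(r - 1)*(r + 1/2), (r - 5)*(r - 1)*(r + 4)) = r^2 - 6*r + 5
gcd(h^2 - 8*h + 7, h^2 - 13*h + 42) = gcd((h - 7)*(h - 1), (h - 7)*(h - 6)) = h - 7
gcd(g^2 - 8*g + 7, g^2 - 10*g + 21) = g - 7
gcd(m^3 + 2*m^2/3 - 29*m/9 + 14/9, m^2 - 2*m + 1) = m - 1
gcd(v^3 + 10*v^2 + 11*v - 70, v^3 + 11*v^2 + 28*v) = v + 7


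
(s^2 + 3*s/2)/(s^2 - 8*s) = (s + 3/2)/(s - 8)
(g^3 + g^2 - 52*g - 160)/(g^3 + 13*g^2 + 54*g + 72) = (g^2 - 3*g - 40)/(g^2 + 9*g + 18)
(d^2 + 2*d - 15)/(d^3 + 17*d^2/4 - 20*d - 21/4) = 4*(d + 5)/(4*d^2 + 29*d + 7)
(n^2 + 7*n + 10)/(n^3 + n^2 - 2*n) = (n + 5)/(n*(n - 1))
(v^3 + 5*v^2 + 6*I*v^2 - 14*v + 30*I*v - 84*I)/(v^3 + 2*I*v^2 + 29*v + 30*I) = (v^2 + 5*v - 14)/(v^2 - 4*I*v + 5)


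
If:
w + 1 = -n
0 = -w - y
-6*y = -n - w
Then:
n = -7/6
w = 1/6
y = -1/6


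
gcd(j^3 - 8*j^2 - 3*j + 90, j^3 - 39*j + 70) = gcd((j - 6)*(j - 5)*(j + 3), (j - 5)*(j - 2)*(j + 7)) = j - 5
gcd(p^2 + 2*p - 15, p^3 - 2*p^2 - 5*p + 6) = p - 3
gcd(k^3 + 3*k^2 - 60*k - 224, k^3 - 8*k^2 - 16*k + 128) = k^2 - 4*k - 32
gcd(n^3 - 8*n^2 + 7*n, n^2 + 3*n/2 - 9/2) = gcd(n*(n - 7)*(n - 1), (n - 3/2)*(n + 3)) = 1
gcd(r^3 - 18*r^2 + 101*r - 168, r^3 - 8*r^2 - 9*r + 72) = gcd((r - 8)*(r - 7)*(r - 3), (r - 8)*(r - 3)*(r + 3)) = r^2 - 11*r + 24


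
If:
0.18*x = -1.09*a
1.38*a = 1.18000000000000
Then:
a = 0.86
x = -5.18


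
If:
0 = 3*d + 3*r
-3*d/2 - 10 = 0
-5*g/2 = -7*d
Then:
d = -20/3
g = -56/3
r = 20/3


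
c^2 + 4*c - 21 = (c - 3)*(c + 7)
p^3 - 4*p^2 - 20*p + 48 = (p - 6)*(p - 2)*(p + 4)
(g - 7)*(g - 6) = g^2 - 13*g + 42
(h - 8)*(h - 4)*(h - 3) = h^3 - 15*h^2 + 68*h - 96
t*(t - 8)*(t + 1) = t^3 - 7*t^2 - 8*t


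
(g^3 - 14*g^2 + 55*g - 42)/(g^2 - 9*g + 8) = (g^2 - 13*g + 42)/(g - 8)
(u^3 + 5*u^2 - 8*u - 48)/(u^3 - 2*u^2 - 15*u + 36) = (u + 4)/(u - 3)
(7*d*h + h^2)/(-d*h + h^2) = (-7*d - h)/(d - h)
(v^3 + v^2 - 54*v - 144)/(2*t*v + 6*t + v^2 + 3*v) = (v^2 - 2*v - 48)/(2*t + v)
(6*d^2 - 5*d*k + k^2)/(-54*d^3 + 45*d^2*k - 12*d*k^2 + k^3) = (-2*d + k)/(18*d^2 - 9*d*k + k^2)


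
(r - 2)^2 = r^2 - 4*r + 4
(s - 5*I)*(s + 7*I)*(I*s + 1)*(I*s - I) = -s^4 + s^3 - I*s^3 - 37*s^2 + I*s^2 + 37*s + 35*I*s - 35*I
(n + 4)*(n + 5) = n^2 + 9*n + 20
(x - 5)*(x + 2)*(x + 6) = x^3 + 3*x^2 - 28*x - 60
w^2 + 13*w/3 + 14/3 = (w + 2)*(w + 7/3)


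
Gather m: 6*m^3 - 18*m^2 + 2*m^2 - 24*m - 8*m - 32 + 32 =6*m^3 - 16*m^2 - 32*m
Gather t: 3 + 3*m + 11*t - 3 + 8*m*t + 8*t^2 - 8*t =3*m + 8*t^2 + t*(8*m + 3)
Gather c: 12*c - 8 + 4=12*c - 4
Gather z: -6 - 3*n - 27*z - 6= -3*n - 27*z - 12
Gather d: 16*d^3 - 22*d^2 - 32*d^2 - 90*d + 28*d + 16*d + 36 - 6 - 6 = 16*d^3 - 54*d^2 - 46*d + 24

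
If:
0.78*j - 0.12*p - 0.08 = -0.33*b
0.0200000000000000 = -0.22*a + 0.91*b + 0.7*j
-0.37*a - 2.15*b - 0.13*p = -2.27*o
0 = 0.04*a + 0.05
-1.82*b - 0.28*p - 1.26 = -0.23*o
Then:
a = -1.25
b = -6.12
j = 7.59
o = -4.18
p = 31.85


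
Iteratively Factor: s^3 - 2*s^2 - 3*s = (s)*(s^2 - 2*s - 3) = s*(s + 1)*(s - 3)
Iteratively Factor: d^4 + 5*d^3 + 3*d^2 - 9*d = (d + 3)*(d^3 + 2*d^2 - 3*d) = (d - 1)*(d + 3)*(d^2 + 3*d) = d*(d - 1)*(d + 3)*(d + 3)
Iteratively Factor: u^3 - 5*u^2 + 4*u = (u - 4)*(u^2 - u) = (u - 4)*(u - 1)*(u)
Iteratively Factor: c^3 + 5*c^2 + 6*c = (c)*(c^2 + 5*c + 6) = c*(c + 2)*(c + 3)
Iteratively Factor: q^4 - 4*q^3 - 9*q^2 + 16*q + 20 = (q + 2)*(q^3 - 6*q^2 + 3*q + 10) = (q + 1)*(q + 2)*(q^2 - 7*q + 10) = (q - 2)*(q + 1)*(q + 2)*(q - 5)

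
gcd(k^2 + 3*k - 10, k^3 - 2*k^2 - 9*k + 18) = k - 2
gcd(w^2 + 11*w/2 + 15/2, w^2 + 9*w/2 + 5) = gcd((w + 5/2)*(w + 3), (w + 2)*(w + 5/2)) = w + 5/2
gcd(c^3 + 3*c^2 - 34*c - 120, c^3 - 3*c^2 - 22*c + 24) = c^2 - 2*c - 24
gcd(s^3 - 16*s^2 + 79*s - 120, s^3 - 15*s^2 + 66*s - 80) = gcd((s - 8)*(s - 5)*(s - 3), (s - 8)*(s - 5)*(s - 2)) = s^2 - 13*s + 40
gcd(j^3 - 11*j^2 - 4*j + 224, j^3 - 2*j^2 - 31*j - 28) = j^2 - 3*j - 28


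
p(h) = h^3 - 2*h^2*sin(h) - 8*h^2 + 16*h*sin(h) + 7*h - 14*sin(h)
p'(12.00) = 171.35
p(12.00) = 719.02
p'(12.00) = 171.35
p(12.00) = 719.02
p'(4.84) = 5.28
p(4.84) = -56.60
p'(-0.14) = -9.13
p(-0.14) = 1.13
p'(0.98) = 4.10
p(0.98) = -0.08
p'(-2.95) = 152.18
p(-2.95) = -100.97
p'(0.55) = 1.37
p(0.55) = -1.44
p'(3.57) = -28.64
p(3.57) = -38.79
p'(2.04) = -10.83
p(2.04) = -1.32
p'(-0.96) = -9.02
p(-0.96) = 10.58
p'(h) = -2*h^2*cos(h) + 3*h^2 - 4*h*sin(h) + 16*h*cos(h) - 16*h + 16*sin(h) - 14*cos(h) + 7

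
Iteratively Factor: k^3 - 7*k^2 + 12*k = (k)*(k^2 - 7*k + 12) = k*(k - 4)*(k - 3)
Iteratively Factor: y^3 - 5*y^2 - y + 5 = (y + 1)*(y^2 - 6*y + 5) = (y - 1)*(y + 1)*(y - 5)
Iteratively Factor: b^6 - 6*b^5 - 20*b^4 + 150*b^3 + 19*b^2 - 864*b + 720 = (b - 3)*(b^5 - 3*b^4 - 29*b^3 + 63*b^2 + 208*b - 240) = (b - 3)*(b + 3)*(b^4 - 6*b^3 - 11*b^2 + 96*b - 80) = (b - 3)*(b - 1)*(b + 3)*(b^3 - 5*b^2 - 16*b + 80) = (b - 5)*(b - 3)*(b - 1)*(b + 3)*(b^2 - 16) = (b - 5)*(b - 3)*(b - 1)*(b + 3)*(b + 4)*(b - 4)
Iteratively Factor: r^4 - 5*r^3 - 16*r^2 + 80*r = (r - 5)*(r^3 - 16*r) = r*(r - 5)*(r^2 - 16) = r*(r - 5)*(r - 4)*(r + 4)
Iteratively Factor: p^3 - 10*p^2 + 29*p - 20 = (p - 5)*(p^2 - 5*p + 4) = (p - 5)*(p - 1)*(p - 4)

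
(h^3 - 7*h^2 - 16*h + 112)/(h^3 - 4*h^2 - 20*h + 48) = (h^2 - 11*h + 28)/(h^2 - 8*h + 12)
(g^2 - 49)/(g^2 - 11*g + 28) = (g + 7)/(g - 4)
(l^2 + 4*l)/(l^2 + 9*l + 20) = l/(l + 5)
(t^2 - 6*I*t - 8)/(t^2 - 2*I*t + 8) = (t - 2*I)/(t + 2*I)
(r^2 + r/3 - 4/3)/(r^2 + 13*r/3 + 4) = (r - 1)/(r + 3)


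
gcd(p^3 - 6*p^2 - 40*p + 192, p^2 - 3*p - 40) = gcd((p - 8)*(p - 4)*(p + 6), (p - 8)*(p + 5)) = p - 8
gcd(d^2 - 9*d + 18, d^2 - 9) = d - 3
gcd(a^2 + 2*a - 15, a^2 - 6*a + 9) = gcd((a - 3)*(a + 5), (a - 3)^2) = a - 3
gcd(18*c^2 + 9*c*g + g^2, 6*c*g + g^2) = 6*c + g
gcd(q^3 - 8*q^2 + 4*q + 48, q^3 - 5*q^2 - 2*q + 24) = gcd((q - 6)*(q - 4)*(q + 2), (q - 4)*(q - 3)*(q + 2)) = q^2 - 2*q - 8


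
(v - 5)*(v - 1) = v^2 - 6*v + 5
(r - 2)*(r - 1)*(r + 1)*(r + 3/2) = r^4 - r^3/2 - 4*r^2 + r/2 + 3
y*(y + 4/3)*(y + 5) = y^3 + 19*y^2/3 + 20*y/3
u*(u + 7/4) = u^2 + 7*u/4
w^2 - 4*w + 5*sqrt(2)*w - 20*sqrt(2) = (w - 4)*(w + 5*sqrt(2))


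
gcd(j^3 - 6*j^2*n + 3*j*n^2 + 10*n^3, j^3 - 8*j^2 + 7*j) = 1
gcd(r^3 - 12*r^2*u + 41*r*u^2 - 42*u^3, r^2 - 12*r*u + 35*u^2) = r - 7*u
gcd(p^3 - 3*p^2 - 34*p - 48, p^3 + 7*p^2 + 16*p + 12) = p^2 + 5*p + 6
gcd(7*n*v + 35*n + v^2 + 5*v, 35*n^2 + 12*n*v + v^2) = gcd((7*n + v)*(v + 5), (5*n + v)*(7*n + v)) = 7*n + v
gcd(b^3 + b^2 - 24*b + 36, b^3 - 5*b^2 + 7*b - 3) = b - 3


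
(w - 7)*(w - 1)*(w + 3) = w^3 - 5*w^2 - 17*w + 21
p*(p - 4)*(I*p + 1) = I*p^3 + p^2 - 4*I*p^2 - 4*p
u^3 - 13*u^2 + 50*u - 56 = (u - 7)*(u - 4)*(u - 2)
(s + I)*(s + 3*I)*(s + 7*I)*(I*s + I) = I*s^4 - 11*s^3 + I*s^3 - 11*s^2 - 31*I*s^2 + 21*s - 31*I*s + 21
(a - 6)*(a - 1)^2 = a^3 - 8*a^2 + 13*a - 6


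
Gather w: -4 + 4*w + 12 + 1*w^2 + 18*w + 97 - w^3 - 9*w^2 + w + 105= -w^3 - 8*w^2 + 23*w + 210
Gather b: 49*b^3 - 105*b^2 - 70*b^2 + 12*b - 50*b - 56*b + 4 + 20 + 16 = 49*b^3 - 175*b^2 - 94*b + 40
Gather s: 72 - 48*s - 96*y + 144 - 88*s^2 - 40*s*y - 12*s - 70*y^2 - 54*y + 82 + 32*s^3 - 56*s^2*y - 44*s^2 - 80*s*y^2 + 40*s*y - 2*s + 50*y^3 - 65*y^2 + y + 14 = 32*s^3 + s^2*(-56*y - 132) + s*(-80*y^2 - 62) + 50*y^3 - 135*y^2 - 149*y + 312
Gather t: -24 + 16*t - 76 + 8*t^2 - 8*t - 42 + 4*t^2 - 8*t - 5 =12*t^2 - 147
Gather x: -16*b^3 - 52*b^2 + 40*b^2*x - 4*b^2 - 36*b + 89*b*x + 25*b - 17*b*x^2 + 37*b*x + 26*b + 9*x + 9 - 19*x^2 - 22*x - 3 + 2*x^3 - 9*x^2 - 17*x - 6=-16*b^3 - 56*b^2 + 15*b + 2*x^3 + x^2*(-17*b - 28) + x*(40*b^2 + 126*b - 30)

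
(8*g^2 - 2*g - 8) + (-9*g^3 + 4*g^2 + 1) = -9*g^3 + 12*g^2 - 2*g - 7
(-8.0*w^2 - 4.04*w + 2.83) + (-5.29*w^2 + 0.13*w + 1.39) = -13.29*w^2 - 3.91*w + 4.22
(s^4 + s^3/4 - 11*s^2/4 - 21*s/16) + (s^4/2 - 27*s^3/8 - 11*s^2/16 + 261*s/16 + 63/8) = 3*s^4/2 - 25*s^3/8 - 55*s^2/16 + 15*s + 63/8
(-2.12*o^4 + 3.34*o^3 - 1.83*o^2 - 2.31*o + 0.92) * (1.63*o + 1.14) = -3.4556*o^5 + 3.0274*o^4 + 0.8247*o^3 - 5.8515*o^2 - 1.1338*o + 1.0488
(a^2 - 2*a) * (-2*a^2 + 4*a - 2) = -2*a^4 + 8*a^3 - 10*a^2 + 4*a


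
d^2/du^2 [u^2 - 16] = 2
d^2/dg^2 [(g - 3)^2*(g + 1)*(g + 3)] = 12*g^2 - 12*g - 24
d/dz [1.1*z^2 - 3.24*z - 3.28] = 2.2*z - 3.24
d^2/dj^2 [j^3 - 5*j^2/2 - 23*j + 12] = 6*j - 5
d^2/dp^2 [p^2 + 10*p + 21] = 2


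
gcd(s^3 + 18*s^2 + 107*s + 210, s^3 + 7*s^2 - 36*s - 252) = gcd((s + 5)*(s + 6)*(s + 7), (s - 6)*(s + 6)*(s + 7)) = s^2 + 13*s + 42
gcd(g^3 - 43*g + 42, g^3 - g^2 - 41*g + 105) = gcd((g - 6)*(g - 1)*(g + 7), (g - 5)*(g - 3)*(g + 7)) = g + 7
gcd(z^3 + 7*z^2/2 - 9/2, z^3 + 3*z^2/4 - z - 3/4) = z - 1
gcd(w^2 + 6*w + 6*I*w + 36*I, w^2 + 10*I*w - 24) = w + 6*I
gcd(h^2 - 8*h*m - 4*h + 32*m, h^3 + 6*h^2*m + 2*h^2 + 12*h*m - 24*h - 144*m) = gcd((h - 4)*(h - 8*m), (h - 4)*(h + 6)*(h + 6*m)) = h - 4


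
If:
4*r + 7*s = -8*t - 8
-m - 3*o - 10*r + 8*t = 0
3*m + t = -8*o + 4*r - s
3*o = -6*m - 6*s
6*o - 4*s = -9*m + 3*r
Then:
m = -16/1441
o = -3760/18733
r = -10928/18733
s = 2088/18733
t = -15096/18733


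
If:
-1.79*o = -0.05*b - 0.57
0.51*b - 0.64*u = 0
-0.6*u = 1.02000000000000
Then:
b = -2.13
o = 0.26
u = -1.70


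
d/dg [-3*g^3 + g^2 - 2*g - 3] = -9*g^2 + 2*g - 2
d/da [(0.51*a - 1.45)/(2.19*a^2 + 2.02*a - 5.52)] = (-1.1169*a^2 + 6.351*a + 0.1138)/(4.7961*a^4 + 8.8476*a^3 - 20.0972*a^2 - 22.3008*a + 30.4704)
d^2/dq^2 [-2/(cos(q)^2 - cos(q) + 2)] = 2*(-4*sin(q)^4 - 5*sin(q)^2 - 23*cos(q)/4 + 3*cos(3*q)/4 + 7)/(sin(q)^2 + cos(q) - 3)^3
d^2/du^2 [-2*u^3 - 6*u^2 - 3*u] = -12*u - 12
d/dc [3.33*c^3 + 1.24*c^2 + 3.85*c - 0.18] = 9.99*c^2 + 2.48*c + 3.85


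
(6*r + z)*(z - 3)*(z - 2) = 6*r*z^2 - 30*r*z + 36*r + z^3 - 5*z^2 + 6*z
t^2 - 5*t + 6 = (t - 3)*(t - 2)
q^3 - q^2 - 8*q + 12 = (q - 2)^2*(q + 3)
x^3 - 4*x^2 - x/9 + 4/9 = (x - 4)*(x - 1/3)*(x + 1/3)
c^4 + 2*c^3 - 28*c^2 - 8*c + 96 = (c - 4)*(c - 2)*(c + 2)*(c + 6)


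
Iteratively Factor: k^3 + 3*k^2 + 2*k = (k)*(k^2 + 3*k + 2) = k*(k + 2)*(k + 1)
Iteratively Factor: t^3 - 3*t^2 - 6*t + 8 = (t - 4)*(t^2 + t - 2) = (t - 4)*(t - 1)*(t + 2)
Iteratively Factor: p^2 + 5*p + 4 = (p + 1)*(p + 4)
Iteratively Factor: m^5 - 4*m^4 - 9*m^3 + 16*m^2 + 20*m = (m)*(m^4 - 4*m^3 - 9*m^2 + 16*m + 20) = m*(m - 2)*(m^3 - 2*m^2 - 13*m - 10) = m*(m - 2)*(m + 1)*(m^2 - 3*m - 10) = m*(m - 2)*(m + 1)*(m + 2)*(m - 5)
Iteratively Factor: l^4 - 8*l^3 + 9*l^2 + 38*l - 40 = (l - 4)*(l^3 - 4*l^2 - 7*l + 10) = (l - 5)*(l - 4)*(l^2 + l - 2) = (l - 5)*(l - 4)*(l - 1)*(l + 2)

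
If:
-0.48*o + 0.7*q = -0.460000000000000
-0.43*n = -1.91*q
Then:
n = 4.44186046511628*q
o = 1.45833333333333*q + 0.958333333333333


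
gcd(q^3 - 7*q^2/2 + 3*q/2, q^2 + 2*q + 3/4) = 1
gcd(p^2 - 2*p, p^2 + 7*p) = p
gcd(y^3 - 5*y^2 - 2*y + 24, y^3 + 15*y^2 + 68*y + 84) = y + 2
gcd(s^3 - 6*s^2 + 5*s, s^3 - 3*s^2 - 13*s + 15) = s^2 - 6*s + 5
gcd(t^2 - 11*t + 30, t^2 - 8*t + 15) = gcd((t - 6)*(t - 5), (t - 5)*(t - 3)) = t - 5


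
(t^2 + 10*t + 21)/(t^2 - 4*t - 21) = (t + 7)/(t - 7)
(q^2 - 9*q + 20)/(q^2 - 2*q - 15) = (q - 4)/(q + 3)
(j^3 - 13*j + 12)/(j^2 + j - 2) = (j^2 + j - 12)/(j + 2)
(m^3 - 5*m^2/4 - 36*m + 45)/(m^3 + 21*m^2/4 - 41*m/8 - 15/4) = 2*(m - 6)/(2*m + 1)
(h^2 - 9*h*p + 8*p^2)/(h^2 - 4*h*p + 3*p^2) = (-h + 8*p)/(-h + 3*p)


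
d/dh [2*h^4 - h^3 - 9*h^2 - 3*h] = 8*h^3 - 3*h^2 - 18*h - 3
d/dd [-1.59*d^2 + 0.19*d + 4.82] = 0.19 - 3.18*d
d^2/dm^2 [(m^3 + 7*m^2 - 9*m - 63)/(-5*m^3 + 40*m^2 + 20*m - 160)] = 2*(-3*m^6 + 3*m^5 + 54*m^4 - 380*m^3 + 924*m^2 + 768*m + 2224)/(m^9 - 24*m^8 + 180*m^7 - 224*m^6 - 2256*m^5 + 4992*m^4 + 9152*m^3 - 23040*m^2 - 12288*m + 32768)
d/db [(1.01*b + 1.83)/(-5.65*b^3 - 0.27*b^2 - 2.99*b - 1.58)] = (11.413*b^3 + 31.2912*b^2 + 0.9882*b + 3.8759)/(31.9225*b^6 + 3.051*b^5 + 33.8599*b^4 + 19.4686*b^3 + 9.7933*b^2 + 9.4484*b + 2.4964)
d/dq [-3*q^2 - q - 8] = -6*q - 1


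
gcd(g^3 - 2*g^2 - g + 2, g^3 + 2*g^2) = 1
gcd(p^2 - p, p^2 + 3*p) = p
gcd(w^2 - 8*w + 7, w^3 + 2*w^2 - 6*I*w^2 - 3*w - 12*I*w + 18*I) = w - 1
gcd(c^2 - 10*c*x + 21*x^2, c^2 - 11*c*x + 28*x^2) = -c + 7*x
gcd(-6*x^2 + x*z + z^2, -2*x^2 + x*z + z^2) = 1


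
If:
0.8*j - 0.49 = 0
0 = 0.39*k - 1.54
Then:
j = 0.61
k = 3.95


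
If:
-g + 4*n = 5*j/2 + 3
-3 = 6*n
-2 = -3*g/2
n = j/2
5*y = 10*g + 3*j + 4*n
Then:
No Solution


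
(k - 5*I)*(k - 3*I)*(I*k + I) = I*k^3 + 8*k^2 + I*k^2 + 8*k - 15*I*k - 15*I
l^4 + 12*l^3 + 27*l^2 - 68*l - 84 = (l - 2)*(l + 1)*(l + 6)*(l + 7)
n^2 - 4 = (n - 2)*(n + 2)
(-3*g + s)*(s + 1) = -3*g*s - 3*g + s^2 + s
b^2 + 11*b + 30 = (b + 5)*(b + 6)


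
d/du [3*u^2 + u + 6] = 6*u + 1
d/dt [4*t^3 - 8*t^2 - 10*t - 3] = 12*t^2 - 16*t - 10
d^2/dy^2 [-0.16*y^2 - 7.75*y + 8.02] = -0.320000000000000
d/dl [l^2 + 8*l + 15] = 2*l + 8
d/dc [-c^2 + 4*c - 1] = 4 - 2*c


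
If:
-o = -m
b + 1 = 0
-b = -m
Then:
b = -1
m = -1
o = -1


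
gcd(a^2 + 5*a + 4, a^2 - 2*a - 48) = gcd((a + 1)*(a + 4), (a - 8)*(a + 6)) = 1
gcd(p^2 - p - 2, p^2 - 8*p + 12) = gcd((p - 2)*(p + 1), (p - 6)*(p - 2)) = p - 2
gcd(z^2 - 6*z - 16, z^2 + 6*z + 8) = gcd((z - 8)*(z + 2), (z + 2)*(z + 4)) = z + 2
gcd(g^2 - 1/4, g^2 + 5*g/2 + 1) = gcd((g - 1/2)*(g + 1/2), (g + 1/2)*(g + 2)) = g + 1/2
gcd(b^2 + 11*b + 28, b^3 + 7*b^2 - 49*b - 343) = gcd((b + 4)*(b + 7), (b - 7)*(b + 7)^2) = b + 7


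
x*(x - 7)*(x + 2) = x^3 - 5*x^2 - 14*x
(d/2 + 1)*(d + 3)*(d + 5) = d^3/2 + 5*d^2 + 31*d/2 + 15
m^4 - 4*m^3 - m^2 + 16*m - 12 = (m - 3)*(m - 2)*(m - 1)*(m + 2)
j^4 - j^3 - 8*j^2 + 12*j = j*(j - 2)^2*(j + 3)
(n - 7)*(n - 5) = n^2 - 12*n + 35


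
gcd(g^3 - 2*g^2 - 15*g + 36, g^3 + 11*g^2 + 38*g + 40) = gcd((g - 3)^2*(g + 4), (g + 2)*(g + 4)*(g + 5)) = g + 4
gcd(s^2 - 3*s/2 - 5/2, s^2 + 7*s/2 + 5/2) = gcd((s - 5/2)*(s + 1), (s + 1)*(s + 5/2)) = s + 1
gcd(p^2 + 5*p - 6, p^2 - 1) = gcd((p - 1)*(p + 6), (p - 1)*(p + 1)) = p - 1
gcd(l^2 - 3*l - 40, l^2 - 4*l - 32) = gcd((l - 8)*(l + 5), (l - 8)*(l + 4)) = l - 8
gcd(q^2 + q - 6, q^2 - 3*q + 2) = q - 2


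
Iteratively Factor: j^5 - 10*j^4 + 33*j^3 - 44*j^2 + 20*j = (j)*(j^4 - 10*j^3 + 33*j^2 - 44*j + 20) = j*(j - 1)*(j^3 - 9*j^2 + 24*j - 20) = j*(j - 2)*(j - 1)*(j^2 - 7*j + 10) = j*(j - 2)^2*(j - 1)*(j - 5)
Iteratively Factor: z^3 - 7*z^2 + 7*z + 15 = (z - 3)*(z^2 - 4*z - 5) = (z - 5)*(z - 3)*(z + 1)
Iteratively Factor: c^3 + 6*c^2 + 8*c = (c + 4)*(c^2 + 2*c) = c*(c + 4)*(c + 2)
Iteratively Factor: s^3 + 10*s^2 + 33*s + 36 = (s + 3)*(s^2 + 7*s + 12) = (s + 3)*(s + 4)*(s + 3)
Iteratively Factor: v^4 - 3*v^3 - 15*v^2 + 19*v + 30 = (v + 1)*(v^3 - 4*v^2 - 11*v + 30) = (v - 2)*(v + 1)*(v^2 - 2*v - 15) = (v - 5)*(v - 2)*(v + 1)*(v + 3)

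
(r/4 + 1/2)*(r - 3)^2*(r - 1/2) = r^4/4 - 9*r^3/8 - r^2/4 + 39*r/8 - 9/4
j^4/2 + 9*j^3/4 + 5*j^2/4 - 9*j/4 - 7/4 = (j/2 + 1/2)*(j - 1)*(j + 1)*(j + 7/2)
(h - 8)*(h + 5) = h^2 - 3*h - 40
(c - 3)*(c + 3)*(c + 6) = c^3 + 6*c^2 - 9*c - 54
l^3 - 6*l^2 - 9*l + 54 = (l - 6)*(l - 3)*(l + 3)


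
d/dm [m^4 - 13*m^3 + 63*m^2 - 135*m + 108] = 4*m^3 - 39*m^2 + 126*m - 135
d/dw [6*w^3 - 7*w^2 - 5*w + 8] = 18*w^2 - 14*w - 5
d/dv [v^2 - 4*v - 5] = 2*v - 4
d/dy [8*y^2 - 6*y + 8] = 16*y - 6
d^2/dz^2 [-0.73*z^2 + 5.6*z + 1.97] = -1.46000000000000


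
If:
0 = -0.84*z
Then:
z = 0.00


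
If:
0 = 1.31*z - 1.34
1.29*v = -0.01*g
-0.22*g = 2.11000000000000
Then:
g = -9.59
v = 0.07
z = 1.02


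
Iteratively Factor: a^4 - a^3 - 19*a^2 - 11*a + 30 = (a - 5)*(a^3 + 4*a^2 + a - 6) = (a - 5)*(a + 2)*(a^2 + 2*a - 3) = (a - 5)*(a - 1)*(a + 2)*(a + 3)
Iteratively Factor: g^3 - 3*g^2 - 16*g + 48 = (g - 3)*(g^2 - 16) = (g - 3)*(g + 4)*(g - 4)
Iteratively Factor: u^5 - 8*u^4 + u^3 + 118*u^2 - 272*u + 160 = (u - 2)*(u^4 - 6*u^3 - 11*u^2 + 96*u - 80) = (u - 4)*(u - 2)*(u^3 - 2*u^2 - 19*u + 20) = (u - 5)*(u - 4)*(u - 2)*(u^2 + 3*u - 4) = (u - 5)*(u - 4)*(u - 2)*(u - 1)*(u + 4)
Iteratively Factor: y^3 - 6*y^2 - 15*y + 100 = (y - 5)*(y^2 - y - 20) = (y - 5)*(y + 4)*(y - 5)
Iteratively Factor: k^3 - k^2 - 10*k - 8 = (k + 1)*(k^2 - 2*k - 8) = (k + 1)*(k + 2)*(k - 4)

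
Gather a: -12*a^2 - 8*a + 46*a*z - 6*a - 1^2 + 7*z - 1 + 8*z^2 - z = -12*a^2 + a*(46*z - 14) + 8*z^2 + 6*z - 2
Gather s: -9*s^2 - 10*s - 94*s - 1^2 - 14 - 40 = -9*s^2 - 104*s - 55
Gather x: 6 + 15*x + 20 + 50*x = 65*x + 26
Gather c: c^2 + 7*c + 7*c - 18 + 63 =c^2 + 14*c + 45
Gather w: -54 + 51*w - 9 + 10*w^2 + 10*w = 10*w^2 + 61*w - 63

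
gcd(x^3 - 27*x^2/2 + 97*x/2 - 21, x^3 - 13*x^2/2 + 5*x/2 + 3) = x - 6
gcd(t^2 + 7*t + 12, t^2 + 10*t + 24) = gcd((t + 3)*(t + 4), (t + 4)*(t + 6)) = t + 4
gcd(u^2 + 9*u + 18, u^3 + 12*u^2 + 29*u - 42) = u + 6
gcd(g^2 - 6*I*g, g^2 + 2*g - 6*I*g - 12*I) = g - 6*I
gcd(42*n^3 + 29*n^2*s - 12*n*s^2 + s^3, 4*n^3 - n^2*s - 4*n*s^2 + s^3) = n + s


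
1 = 1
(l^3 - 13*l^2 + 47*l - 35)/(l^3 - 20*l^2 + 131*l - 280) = (l - 1)/(l - 8)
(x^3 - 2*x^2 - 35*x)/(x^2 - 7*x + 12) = x*(x^2 - 2*x - 35)/(x^2 - 7*x + 12)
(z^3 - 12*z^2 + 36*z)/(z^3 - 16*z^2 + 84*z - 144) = z/(z - 4)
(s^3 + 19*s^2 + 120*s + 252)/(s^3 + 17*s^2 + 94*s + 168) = (s + 6)/(s + 4)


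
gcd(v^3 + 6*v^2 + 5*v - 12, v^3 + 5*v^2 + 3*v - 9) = v^2 + 2*v - 3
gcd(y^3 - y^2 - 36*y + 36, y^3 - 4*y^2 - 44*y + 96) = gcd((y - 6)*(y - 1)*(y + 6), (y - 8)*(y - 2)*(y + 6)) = y + 6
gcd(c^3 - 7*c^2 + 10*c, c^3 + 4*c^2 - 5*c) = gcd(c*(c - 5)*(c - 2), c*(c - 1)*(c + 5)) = c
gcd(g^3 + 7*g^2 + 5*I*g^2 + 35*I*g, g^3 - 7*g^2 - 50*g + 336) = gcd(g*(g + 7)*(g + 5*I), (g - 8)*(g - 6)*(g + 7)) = g + 7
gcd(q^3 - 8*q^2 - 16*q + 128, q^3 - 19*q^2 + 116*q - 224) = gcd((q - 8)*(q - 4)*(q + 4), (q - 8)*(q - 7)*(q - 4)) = q^2 - 12*q + 32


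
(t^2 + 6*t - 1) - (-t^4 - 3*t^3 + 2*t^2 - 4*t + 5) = t^4 + 3*t^3 - t^2 + 10*t - 6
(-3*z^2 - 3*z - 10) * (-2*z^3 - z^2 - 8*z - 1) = 6*z^5 + 9*z^4 + 47*z^3 + 37*z^2 + 83*z + 10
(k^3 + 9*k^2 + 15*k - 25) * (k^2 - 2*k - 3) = k^5 + 7*k^4 - 6*k^3 - 82*k^2 + 5*k + 75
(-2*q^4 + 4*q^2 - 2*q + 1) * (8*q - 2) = -16*q^5 + 4*q^4 + 32*q^3 - 24*q^2 + 12*q - 2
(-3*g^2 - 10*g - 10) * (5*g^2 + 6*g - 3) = -15*g^4 - 68*g^3 - 101*g^2 - 30*g + 30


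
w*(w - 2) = w^2 - 2*w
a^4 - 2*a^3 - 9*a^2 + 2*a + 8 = (a - 4)*(a - 1)*(a + 1)*(a + 2)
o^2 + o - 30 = (o - 5)*(o + 6)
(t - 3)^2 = t^2 - 6*t + 9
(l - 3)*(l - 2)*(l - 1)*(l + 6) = l^4 - 25*l^2 + 60*l - 36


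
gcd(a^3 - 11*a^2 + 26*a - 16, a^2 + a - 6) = a - 2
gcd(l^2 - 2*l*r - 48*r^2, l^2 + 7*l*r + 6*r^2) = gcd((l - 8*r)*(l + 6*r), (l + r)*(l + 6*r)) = l + 6*r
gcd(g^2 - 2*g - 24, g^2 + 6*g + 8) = g + 4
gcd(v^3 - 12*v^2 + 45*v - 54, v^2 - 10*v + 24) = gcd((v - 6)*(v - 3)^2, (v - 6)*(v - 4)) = v - 6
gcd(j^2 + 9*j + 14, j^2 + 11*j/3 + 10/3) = j + 2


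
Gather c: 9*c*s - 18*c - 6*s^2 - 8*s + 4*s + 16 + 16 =c*(9*s - 18) - 6*s^2 - 4*s + 32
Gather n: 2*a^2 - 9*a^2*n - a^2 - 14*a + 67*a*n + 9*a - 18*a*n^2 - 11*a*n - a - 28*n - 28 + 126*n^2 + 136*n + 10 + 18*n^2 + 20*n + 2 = a^2 - 6*a + n^2*(144 - 18*a) + n*(-9*a^2 + 56*a + 128) - 16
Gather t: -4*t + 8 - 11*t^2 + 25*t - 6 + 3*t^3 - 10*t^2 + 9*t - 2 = 3*t^3 - 21*t^2 + 30*t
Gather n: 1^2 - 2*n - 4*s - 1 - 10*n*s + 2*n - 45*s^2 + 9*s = -10*n*s - 45*s^2 + 5*s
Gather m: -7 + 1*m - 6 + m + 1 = 2*m - 12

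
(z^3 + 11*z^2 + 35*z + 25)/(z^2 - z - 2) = (z^2 + 10*z + 25)/(z - 2)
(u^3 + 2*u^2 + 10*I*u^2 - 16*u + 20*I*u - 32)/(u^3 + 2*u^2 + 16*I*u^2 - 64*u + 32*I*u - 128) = (u + 2*I)/(u + 8*I)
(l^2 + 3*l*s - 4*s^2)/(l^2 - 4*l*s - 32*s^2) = (-l + s)/(-l + 8*s)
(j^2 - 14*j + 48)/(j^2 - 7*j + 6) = (j - 8)/(j - 1)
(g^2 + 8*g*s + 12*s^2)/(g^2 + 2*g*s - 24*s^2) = (-g - 2*s)/(-g + 4*s)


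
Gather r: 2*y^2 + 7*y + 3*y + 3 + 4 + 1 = 2*y^2 + 10*y + 8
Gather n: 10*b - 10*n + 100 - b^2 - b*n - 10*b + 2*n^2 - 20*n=-b^2 + 2*n^2 + n*(-b - 30) + 100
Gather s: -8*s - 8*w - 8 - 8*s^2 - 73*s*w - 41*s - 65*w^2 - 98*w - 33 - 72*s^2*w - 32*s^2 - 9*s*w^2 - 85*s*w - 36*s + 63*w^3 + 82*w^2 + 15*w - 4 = s^2*(-72*w - 40) + s*(-9*w^2 - 158*w - 85) + 63*w^3 + 17*w^2 - 91*w - 45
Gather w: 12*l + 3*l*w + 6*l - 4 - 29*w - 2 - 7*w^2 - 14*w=18*l - 7*w^2 + w*(3*l - 43) - 6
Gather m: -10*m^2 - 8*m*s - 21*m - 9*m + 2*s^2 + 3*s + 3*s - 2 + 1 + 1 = -10*m^2 + m*(-8*s - 30) + 2*s^2 + 6*s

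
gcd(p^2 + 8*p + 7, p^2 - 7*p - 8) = p + 1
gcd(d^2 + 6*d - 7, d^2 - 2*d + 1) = d - 1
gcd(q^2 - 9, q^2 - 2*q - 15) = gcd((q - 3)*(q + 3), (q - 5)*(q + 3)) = q + 3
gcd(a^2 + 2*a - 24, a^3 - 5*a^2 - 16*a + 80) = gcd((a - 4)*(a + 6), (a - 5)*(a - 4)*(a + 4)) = a - 4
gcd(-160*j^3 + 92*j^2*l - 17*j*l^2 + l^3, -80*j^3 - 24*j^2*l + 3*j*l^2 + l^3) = 5*j - l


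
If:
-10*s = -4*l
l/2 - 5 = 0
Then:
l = 10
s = 4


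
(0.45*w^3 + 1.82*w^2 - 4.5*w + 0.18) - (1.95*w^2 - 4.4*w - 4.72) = 0.45*w^3 - 0.13*w^2 - 0.0999999999999996*w + 4.9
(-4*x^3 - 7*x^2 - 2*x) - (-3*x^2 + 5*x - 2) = -4*x^3 - 4*x^2 - 7*x + 2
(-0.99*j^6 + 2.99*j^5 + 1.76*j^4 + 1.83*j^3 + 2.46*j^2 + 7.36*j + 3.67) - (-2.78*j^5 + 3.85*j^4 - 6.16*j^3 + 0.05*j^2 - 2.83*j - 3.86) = -0.99*j^6 + 5.77*j^5 - 2.09*j^4 + 7.99*j^3 + 2.41*j^2 + 10.19*j + 7.53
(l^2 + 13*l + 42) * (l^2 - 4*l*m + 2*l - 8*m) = l^4 - 4*l^3*m + 15*l^3 - 60*l^2*m + 68*l^2 - 272*l*m + 84*l - 336*m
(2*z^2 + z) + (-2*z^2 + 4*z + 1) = 5*z + 1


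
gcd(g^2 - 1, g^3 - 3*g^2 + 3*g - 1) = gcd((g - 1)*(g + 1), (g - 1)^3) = g - 1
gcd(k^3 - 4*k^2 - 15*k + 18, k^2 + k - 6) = k + 3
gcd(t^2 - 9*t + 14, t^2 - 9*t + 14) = t^2 - 9*t + 14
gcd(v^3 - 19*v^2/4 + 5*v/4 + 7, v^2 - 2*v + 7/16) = v - 7/4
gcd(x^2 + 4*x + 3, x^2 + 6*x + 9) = x + 3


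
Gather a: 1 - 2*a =1 - 2*a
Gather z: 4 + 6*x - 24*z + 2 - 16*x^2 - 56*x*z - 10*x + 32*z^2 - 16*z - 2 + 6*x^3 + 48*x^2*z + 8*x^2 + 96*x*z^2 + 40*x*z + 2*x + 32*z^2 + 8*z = 6*x^3 - 8*x^2 - 2*x + z^2*(96*x + 64) + z*(48*x^2 - 16*x - 32) + 4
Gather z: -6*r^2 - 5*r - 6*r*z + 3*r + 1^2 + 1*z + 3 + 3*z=-6*r^2 - 2*r + z*(4 - 6*r) + 4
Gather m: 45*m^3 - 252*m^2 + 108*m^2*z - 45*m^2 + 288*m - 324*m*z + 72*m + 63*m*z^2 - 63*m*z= 45*m^3 + m^2*(108*z - 297) + m*(63*z^2 - 387*z + 360)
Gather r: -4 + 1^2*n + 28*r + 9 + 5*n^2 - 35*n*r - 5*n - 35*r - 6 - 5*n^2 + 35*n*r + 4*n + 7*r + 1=0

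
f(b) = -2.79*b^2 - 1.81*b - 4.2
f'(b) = -5.58*b - 1.81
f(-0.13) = -4.01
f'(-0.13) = -1.08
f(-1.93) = -11.10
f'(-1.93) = 8.96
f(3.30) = -40.56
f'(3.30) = -20.22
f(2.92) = -33.27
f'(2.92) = -18.10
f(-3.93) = -40.18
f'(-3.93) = 20.12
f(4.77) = -76.31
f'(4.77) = -28.43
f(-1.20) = -6.05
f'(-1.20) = 4.89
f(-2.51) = -17.23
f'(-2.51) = 12.20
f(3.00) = -34.74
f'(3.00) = -18.55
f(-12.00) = -384.24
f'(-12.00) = 65.15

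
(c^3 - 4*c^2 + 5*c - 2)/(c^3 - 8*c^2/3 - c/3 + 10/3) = 3*(c^2 - 2*c + 1)/(3*c^2 - 2*c - 5)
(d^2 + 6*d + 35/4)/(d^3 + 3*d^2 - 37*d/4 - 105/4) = 1/(d - 3)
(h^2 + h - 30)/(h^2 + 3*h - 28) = (h^2 + h - 30)/(h^2 + 3*h - 28)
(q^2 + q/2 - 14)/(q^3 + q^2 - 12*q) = (q - 7/2)/(q*(q - 3))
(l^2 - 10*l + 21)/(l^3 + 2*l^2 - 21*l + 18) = (l - 7)/(l^2 + 5*l - 6)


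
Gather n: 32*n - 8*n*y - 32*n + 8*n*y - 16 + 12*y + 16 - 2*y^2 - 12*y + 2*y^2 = 0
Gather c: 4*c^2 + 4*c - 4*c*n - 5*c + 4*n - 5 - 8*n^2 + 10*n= 4*c^2 + c*(-4*n - 1) - 8*n^2 + 14*n - 5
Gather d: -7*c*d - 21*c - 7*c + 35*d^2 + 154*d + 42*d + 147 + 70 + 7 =-28*c + 35*d^2 + d*(196 - 7*c) + 224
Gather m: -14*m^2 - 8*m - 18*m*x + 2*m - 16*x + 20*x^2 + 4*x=-14*m^2 + m*(-18*x - 6) + 20*x^2 - 12*x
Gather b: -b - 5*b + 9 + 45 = 54 - 6*b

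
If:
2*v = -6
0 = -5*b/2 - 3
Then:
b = -6/5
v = -3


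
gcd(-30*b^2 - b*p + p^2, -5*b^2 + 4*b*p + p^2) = 5*b + p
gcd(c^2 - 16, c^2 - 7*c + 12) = c - 4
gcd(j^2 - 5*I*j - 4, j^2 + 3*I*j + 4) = j - I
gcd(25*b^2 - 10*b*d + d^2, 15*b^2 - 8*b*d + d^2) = 5*b - d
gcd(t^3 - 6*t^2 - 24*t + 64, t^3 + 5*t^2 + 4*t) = t + 4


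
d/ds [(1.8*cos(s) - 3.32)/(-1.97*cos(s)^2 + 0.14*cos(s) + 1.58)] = (-3.546*cos(s)^2 + 13.0808*cos(s) - 3.3088)*sin(s)/(3.8809*cos(s)^4 - 0.5516*cos(s)^3 - 6.2056*cos(s)^2 + 0.4424*cos(s) + 2.4964)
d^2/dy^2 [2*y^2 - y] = 4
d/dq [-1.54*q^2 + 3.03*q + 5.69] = 3.03 - 3.08*q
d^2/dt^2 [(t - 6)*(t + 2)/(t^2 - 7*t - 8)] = 6*(t^3 - 4*t^2 + 52*t - 132)/(t^6 - 21*t^5 + 123*t^4 - 7*t^3 - 984*t^2 - 1344*t - 512)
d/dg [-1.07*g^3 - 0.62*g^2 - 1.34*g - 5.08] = -3.21*g^2 - 1.24*g - 1.34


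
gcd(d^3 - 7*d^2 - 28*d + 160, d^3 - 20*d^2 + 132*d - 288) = d - 8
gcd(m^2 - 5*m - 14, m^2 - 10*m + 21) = m - 7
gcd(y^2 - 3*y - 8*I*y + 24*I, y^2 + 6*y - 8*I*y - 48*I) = y - 8*I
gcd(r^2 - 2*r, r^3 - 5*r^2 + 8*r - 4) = r - 2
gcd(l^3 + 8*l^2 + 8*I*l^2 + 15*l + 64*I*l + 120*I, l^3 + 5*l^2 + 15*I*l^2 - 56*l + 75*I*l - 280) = l^2 + l*(5 + 8*I) + 40*I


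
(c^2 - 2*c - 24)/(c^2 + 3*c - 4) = (c - 6)/(c - 1)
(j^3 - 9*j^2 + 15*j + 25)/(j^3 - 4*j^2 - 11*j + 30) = (j^2 - 4*j - 5)/(j^2 + j - 6)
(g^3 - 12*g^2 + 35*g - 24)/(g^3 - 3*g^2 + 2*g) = (g^2 - 11*g + 24)/(g*(g - 2))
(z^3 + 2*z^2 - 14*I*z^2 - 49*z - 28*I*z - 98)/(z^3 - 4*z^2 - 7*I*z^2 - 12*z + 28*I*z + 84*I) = (z - 7*I)/(z - 6)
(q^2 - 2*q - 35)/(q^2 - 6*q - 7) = (q + 5)/(q + 1)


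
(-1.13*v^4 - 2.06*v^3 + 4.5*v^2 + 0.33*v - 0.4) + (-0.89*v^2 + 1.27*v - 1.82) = -1.13*v^4 - 2.06*v^3 + 3.61*v^2 + 1.6*v - 2.22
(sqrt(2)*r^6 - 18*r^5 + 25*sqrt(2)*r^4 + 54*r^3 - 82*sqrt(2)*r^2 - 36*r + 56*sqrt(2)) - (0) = sqrt(2)*r^6 - 18*r^5 + 25*sqrt(2)*r^4 + 54*r^3 - 82*sqrt(2)*r^2 - 36*r + 56*sqrt(2)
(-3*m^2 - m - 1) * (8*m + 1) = -24*m^3 - 11*m^2 - 9*m - 1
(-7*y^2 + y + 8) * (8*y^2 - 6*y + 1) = -56*y^4 + 50*y^3 + 51*y^2 - 47*y + 8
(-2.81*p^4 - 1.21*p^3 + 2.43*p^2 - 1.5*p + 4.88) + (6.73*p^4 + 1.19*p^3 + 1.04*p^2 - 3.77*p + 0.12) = 3.92*p^4 - 0.02*p^3 + 3.47*p^2 - 5.27*p + 5.0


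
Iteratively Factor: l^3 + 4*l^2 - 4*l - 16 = (l + 2)*(l^2 + 2*l - 8) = (l + 2)*(l + 4)*(l - 2)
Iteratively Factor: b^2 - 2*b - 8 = (b - 4)*(b + 2)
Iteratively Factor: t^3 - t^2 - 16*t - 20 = (t + 2)*(t^2 - 3*t - 10) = (t - 5)*(t + 2)*(t + 2)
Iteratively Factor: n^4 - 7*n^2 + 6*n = (n - 2)*(n^3 + 2*n^2 - 3*n) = (n - 2)*(n + 3)*(n^2 - n) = (n - 2)*(n - 1)*(n + 3)*(n)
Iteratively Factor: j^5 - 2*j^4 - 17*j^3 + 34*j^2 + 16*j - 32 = (j - 1)*(j^4 - j^3 - 18*j^2 + 16*j + 32) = (j - 4)*(j - 1)*(j^3 + 3*j^2 - 6*j - 8) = (j - 4)*(j - 1)*(j + 1)*(j^2 + 2*j - 8) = (j - 4)*(j - 2)*(j - 1)*(j + 1)*(j + 4)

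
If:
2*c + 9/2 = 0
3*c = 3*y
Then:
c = -9/4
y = -9/4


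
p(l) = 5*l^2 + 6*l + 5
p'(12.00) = 126.00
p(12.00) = 797.00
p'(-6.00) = -54.00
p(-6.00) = 149.00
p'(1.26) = 18.60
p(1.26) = 20.50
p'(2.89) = 34.90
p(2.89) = 64.10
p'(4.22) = 48.20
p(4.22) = 119.36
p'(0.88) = 14.80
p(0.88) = 14.15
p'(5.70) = 63.00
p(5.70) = 201.65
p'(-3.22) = -26.20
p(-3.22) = 37.52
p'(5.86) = 64.60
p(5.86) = 211.86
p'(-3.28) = -26.80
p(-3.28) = 39.11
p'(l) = 10*l + 6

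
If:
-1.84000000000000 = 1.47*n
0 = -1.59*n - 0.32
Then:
No Solution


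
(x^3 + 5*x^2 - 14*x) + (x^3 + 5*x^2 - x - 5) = 2*x^3 + 10*x^2 - 15*x - 5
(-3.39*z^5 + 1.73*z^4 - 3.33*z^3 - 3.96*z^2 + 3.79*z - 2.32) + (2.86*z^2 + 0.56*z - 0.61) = -3.39*z^5 + 1.73*z^4 - 3.33*z^3 - 1.1*z^2 + 4.35*z - 2.93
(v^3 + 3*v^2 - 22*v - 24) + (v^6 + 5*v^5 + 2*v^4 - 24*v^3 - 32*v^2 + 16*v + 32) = v^6 + 5*v^5 + 2*v^4 - 23*v^3 - 29*v^2 - 6*v + 8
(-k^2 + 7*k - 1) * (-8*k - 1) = 8*k^3 - 55*k^2 + k + 1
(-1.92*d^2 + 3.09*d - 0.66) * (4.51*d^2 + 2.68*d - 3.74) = -8.6592*d^4 + 8.7903*d^3 + 12.4854*d^2 - 13.3254*d + 2.4684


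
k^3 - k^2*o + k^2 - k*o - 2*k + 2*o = (k - 1)*(k + 2)*(k - o)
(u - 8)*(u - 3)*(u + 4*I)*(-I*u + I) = -I*u^4 + 4*u^3 + 12*I*u^3 - 48*u^2 - 35*I*u^2 + 140*u + 24*I*u - 96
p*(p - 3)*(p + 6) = p^3 + 3*p^2 - 18*p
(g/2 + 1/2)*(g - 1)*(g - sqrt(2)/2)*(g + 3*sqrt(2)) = g^4/2 + 5*sqrt(2)*g^3/4 - 2*g^2 - 5*sqrt(2)*g/4 + 3/2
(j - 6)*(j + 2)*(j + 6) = j^3 + 2*j^2 - 36*j - 72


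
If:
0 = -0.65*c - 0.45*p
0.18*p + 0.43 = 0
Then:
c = 1.65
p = -2.39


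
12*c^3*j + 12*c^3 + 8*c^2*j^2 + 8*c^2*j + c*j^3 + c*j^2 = (2*c + j)*(6*c + j)*(c*j + c)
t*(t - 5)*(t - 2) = t^3 - 7*t^2 + 10*t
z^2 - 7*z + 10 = (z - 5)*(z - 2)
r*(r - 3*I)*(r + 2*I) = r^3 - I*r^2 + 6*r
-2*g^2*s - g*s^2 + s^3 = s*(-2*g + s)*(g + s)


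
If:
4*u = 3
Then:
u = 3/4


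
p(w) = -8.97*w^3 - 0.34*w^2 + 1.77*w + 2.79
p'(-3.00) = -238.38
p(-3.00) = 236.61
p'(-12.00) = -3865.11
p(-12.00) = 15432.75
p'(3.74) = -377.18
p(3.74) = -464.60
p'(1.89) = -95.64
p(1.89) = -55.64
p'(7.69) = -1594.81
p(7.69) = -4082.87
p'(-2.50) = -164.72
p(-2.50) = 136.40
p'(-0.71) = -11.31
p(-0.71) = 4.57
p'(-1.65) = -70.37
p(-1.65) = 39.24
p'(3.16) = -269.09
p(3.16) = -278.06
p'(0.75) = -13.88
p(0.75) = 0.14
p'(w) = -26.91*w^2 - 0.68*w + 1.77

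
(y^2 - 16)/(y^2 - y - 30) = (16 - y^2)/(-y^2 + y + 30)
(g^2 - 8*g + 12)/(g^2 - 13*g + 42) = (g - 2)/(g - 7)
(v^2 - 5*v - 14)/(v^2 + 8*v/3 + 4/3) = 3*(v - 7)/(3*v + 2)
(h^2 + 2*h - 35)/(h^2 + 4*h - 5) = (h^2 + 2*h - 35)/(h^2 + 4*h - 5)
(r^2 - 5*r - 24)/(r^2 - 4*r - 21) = (r - 8)/(r - 7)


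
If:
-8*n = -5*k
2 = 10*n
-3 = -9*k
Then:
No Solution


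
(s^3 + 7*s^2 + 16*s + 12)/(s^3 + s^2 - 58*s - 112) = (s^2 + 5*s + 6)/(s^2 - s - 56)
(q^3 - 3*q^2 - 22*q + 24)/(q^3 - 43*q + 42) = (q + 4)/(q + 7)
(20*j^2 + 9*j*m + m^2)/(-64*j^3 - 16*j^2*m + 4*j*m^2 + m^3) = (-5*j - m)/(16*j^2 - m^2)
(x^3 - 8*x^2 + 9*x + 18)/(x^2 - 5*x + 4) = (x^3 - 8*x^2 + 9*x + 18)/(x^2 - 5*x + 4)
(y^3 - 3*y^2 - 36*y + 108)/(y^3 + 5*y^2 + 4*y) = (y^3 - 3*y^2 - 36*y + 108)/(y*(y^2 + 5*y + 4))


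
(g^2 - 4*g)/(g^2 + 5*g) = (g - 4)/(g + 5)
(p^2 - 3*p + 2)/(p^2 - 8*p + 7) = (p - 2)/(p - 7)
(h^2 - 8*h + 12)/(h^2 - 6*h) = (h - 2)/h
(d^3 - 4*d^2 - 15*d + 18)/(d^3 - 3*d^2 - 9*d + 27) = (d^2 - 7*d + 6)/(d^2 - 6*d + 9)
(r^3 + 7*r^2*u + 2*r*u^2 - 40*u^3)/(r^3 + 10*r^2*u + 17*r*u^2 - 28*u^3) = (r^2 + 3*r*u - 10*u^2)/(r^2 + 6*r*u - 7*u^2)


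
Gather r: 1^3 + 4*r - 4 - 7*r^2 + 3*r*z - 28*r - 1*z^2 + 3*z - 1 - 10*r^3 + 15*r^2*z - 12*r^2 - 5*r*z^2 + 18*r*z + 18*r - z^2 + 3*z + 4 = -10*r^3 + r^2*(15*z - 19) + r*(-5*z^2 + 21*z - 6) - 2*z^2 + 6*z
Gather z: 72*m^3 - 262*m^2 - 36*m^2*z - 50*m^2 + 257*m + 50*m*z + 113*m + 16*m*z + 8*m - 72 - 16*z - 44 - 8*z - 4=72*m^3 - 312*m^2 + 378*m + z*(-36*m^2 + 66*m - 24) - 120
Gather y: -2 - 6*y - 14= -6*y - 16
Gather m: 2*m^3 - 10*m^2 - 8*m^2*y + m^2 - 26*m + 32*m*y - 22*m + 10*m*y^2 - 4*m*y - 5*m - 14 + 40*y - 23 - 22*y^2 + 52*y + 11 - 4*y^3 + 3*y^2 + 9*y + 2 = 2*m^3 + m^2*(-8*y - 9) + m*(10*y^2 + 28*y - 53) - 4*y^3 - 19*y^2 + 101*y - 24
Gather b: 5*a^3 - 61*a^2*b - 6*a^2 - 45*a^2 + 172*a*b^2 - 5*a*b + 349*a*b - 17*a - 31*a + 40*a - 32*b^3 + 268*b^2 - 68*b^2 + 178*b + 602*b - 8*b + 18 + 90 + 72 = 5*a^3 - 51*a^2 - 8*a - 32*b^3 + b^2*(172*a + 200) + b*(-61*a^2 + 344*a + 772) + 180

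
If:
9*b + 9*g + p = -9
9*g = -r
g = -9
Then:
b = 8 - p/9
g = -9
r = 81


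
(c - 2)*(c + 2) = c^2 - 4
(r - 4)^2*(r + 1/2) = r^3 - 15*r^2/2 + 12*r + 8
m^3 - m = m*(m - 1)*(m + 1)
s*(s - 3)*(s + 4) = s^3 + s^2 - 12*s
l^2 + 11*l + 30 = (l + 5)*(l + 6)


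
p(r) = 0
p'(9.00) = 0.00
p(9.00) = 0.00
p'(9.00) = 0.00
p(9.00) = 0.00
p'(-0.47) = 0.00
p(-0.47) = 0.00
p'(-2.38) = 0.00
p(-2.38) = 0.00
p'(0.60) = 0.00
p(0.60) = 0.00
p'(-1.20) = 0.00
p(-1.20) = 0.00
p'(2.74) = 0.00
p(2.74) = 0.00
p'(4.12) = 0.00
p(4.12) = 0.00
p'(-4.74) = 0.00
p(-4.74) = 0.00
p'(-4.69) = 0.00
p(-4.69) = 0.00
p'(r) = 0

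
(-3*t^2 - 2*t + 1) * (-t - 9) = 3*t^3 + 29*t^2 + 17*t - 9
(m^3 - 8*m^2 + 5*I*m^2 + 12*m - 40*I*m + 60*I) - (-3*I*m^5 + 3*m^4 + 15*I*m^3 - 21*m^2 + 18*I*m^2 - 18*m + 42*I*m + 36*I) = 3*I*m^5 - 3*m^4 + m^3 - 15*I*m^3 + 13*m^2 - 13*I*m^2 + 30*m - 82*I*m + 24*I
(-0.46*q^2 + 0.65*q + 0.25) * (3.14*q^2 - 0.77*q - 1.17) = -1.4444*q^4 + 2.3952*q^3 + 0.8227*q^2 - 0.953*q - 0.2925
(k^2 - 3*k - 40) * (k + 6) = k^3 + 3*k^2 - 58*k - 240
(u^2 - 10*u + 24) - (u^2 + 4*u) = 24 - 14*u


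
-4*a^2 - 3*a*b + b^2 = (-4*a + b)*(a + b)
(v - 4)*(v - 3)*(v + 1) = v^3 - 6*v^2 + 5*v + 12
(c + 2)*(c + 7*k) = c^2 + 7*c*k + 2*c + 14*k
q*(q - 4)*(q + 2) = q^3 - 2*q^2 - 8*q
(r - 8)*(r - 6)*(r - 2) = r^3 - 16*r^2 + 76*r - 96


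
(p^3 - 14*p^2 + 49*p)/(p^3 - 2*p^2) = (p^2 - 14*p + 49)/(p*(p - 2))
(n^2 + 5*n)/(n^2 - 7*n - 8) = n*(n + 5)/(n^2 - 7*n - 8)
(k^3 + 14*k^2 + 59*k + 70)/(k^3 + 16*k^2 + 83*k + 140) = (k + 2)/(k + 4)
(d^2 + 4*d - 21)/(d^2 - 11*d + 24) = (d + 7)/(d - 8)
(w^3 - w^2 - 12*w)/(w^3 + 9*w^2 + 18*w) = (w - 4)/(w + 6)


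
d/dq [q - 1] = 1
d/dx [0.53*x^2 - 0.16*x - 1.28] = 1.06*x - 0.16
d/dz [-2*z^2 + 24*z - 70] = 24 - 4*z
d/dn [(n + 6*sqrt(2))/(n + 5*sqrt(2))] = -sqrt(2)/(n + 5*sqrt(2))^2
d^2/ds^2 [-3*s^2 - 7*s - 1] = -6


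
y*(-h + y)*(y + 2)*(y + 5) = -h*y^3 - 7*h*y^2 - 10*h*y + y^4 + 7*y^3 + 10*y^2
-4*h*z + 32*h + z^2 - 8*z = (-4*h + z)*(z - 8)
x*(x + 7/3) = x^2 + 7*x/3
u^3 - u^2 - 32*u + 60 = (u - 5)*(u - 2)*(u + 6)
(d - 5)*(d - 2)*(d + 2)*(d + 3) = d^4 - 2*d^3 - 19*d^2 + 8*d + 60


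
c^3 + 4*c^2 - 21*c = c*(c - 3)*(c + 7)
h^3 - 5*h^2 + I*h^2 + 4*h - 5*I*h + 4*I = (h - 4)*(h - 1)*(h + I)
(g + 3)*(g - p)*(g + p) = g^3 + 3*g^2 - g*p^2 - 3*p^2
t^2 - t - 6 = (t - 3)*(t + 2)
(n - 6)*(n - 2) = n^2 - 8*n + 12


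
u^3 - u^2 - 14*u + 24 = (u - 3)*(u - 2)*(u + 4)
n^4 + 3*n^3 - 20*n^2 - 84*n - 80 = (n - 5)*(n + 2)^2*(n + 4)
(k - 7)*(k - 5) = k^2 - 12*k + 35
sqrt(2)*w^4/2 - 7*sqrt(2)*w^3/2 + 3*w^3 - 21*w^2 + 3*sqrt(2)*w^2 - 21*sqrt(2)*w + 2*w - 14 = (w - 7)*(w + sqrt(2))^2*(sqrt(2)*w/2 + 1)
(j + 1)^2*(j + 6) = j^3 + 8*j^2 + 13*j + 6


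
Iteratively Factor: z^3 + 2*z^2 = (z + 2)*(z^2) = z*(z + 2)*(z)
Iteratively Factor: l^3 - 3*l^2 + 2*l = (l - 2)*(l^2 - l) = (l - 2)*(l - 1)*(l)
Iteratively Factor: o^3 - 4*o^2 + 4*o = (o - 2)*(o^2 - 2*o) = (o - 2)^2*(o)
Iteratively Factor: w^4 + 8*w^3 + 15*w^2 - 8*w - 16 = (w + 1)*(w^3 + 7*w^2 + 8*w - 16) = (w + 1)*(w + 4)*(w^2 + 3*w - 4) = (w + 1)*(w + 4)^2*(w - 1)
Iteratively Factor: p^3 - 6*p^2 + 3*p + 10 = (p - 2)*(p^2 - 4*p - 5) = (p - 2)*(p + 1)*(p - 5)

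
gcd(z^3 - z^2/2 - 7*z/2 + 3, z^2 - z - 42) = 1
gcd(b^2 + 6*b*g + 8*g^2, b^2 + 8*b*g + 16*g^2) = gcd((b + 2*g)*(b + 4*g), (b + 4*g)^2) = b + 4*g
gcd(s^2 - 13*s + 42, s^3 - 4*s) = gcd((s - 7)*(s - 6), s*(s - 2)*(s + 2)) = 1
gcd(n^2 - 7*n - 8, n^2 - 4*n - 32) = n - 8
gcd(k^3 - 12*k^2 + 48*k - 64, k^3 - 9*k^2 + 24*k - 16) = k^2 - 8*k + 16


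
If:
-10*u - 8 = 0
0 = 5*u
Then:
No Solution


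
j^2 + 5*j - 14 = (j - 2)*(j + 7)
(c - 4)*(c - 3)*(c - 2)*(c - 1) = c^4 - 10*c^3 + 35*c^2 - 50*c + 24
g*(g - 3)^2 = g^3 - 6*g^2 + 9*g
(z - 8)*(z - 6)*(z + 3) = z^3 - 11*z^2 + 6*z + 144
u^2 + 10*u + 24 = (u + 4)*(u + 6)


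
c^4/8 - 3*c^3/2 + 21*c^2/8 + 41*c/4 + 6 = (c/4 + 1/4)*(c/2 + 1/2)*(c - 8)*(c - 6)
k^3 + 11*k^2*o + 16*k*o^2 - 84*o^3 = (k - 2*o)*(k + 6*o)*(k + 7*o)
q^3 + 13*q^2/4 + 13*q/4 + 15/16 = (q + 1/2)*(q + 5/4)*(q + 3/2)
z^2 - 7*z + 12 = (z - 4)*(z - 3)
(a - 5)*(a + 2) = a^2 - 3*a - 10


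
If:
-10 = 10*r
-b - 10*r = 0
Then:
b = 10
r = -1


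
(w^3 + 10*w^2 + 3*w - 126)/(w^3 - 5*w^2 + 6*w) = (w^2 + 13*w + 42)/(w*(w - 2))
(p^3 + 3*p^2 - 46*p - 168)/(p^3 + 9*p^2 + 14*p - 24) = (p - 7)/(p - 1)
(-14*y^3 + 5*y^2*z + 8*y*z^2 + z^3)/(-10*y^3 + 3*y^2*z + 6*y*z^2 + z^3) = (7*y + z)/(5*y + z)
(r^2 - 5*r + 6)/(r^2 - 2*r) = (r - 3)/r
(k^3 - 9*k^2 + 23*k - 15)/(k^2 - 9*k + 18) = (k^2 - 6*k + 5)/(k - 6)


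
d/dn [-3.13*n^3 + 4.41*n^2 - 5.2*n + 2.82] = -9.39*n^2 + 8.82*n - 5.2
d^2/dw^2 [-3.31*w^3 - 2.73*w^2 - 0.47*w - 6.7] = -19.86*w - 5.46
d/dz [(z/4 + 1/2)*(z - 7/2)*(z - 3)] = 3*z^2/4 - 9*z/4 - 5/8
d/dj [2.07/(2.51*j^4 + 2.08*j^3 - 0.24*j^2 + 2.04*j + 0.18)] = (-20.7828*j^3 - 12.9168*j^2 + 0.9936*j - 4.2228)/(2.51*j^4 + 2.08*j^3 - 0.24*j^2 + 2.04*j + 0.18)^2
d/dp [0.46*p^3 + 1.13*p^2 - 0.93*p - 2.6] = 1.38*p^2 + 2.26*p - 0.93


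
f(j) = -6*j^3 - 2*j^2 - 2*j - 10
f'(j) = -18*j^2 - 4*j - 2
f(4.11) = -468.56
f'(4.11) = -322.50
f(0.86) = -17.02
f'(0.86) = -18.75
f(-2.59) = 86.01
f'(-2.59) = -112.39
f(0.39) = -11.44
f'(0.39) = -6.30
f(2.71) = -149.52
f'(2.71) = -145.03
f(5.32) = -980.66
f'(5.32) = -532.72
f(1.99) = -69.18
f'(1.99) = -81.24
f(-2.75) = 105.16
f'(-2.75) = -127.12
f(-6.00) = 1226.00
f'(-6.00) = -626.00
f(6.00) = -1390.00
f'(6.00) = -674.00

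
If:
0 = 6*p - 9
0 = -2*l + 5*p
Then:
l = 15/4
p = 3/2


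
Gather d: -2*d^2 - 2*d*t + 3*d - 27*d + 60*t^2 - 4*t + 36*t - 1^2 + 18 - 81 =-2*d^2 + d*(-2*t - 24) + 60*t^2 + 32*t - 64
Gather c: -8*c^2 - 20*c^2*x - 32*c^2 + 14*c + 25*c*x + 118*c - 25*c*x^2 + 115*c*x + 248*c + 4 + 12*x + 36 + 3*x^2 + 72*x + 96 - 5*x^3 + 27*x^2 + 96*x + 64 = c^2*(-20*x - 40) + c*(-25*x^2 + 140*x + 380) - 5*x^3 + 30*x^2 + 180*x + 200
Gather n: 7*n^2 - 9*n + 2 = 7*n^2 - 9*n + 2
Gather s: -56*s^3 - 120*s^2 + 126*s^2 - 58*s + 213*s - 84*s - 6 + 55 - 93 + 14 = -56*s^3 + 6*s^2 + 71*s - 30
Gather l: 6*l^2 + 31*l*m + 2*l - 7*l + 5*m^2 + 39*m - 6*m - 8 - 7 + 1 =6*l^2 + l*(31*m - 5) + 5*m^2 + 33*m - 14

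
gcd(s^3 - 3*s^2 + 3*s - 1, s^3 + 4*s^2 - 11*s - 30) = 1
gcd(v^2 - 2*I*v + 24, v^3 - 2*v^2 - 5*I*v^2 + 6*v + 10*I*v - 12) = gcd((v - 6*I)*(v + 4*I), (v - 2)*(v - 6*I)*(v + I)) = v - 6*I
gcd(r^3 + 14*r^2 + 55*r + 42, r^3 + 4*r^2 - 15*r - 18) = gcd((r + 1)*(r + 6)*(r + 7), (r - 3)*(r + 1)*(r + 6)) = r^2 + 7*r + 6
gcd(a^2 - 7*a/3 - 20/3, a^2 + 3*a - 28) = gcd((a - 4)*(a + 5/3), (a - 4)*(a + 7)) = a - 4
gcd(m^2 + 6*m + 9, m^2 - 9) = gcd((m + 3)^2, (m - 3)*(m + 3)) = m + 3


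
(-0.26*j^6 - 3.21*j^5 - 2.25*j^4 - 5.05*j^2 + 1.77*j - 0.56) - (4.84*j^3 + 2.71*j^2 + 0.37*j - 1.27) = -0.26*j^6 - 3.21*j^5 - 2.25*j^4 - 4.84*j^3 - 7.76*j^2 + 1.4*j + 0.71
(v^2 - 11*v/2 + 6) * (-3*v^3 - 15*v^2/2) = -3*v^5 + 9*v^4 + 93*v^3/4 - 45*v^2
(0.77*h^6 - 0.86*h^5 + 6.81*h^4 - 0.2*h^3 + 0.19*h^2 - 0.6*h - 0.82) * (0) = 0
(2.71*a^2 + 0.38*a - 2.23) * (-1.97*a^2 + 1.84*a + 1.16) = -5.3387*a^4 + 4.2378*a^3 + 8.2359*a^2 - 3.6624*a - 2.5868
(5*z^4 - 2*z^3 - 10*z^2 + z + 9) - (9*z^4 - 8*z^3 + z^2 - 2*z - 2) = -4*z^4 + 6*z^3 - 11*z^2 + 3*z + 11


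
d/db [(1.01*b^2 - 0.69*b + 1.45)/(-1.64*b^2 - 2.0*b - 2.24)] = (-3.1516*b^2 + 0.231199999999999*b + 4.4456)/(2.6896*b^4 + 6.56*b^3 + 11.3472*b^2 + 8.96*b + 5.0176)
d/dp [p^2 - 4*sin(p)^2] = 2*p - 4*sin(2*p)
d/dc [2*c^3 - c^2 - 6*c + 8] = 6*c^2 - 2*c - 6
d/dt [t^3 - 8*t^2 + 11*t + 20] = 3*t^2 - 16*t + 11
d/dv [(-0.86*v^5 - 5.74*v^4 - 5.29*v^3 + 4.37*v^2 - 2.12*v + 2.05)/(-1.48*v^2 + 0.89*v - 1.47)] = (3.8184*v^6 + 13.9288*v^5 - 1.1756*v^4 + 24.335*v^3 + 24.0806*v^2 - 6.7798*v + 1.2919)/(2.1904*v^4 - 2.6344*v^3 + 5.1433*v^2 - 2.6166*v + 2.1609)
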